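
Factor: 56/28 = 2= 2^1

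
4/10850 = 2/5425= 0.00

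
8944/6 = 4472/3=1490.67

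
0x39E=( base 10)926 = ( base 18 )2F8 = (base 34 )R8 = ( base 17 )338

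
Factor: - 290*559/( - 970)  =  13^1*29^1*43^1*97^( - 1) =16211/97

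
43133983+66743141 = 109877124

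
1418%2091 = 1418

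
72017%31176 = 9665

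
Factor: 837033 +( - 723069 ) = 2^2 * 3^1*9497^1 = 113964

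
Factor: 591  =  3^1 * 197^1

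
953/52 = 953/52 = 18.33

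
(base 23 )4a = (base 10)102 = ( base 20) 52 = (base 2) 1100110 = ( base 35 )2w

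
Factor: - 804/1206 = - 2^1 * 3^( - 1) = - 2/3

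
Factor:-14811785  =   - 5^1 * 193^1*15349^1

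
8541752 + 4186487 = 12728239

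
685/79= 685/79 = 8.67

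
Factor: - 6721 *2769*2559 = -47624138991 = - 3^2*11^1*13^2*47^1*71^1*853^1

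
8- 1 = 7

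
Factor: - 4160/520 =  - 8=- 2^3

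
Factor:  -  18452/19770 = -14/15=   - 2^1*3^( -1 )*5^ ( - 1)*7^1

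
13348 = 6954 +6394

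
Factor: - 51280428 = -2^2*3^1*229^1*18661^1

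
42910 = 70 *613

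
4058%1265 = 263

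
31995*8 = 255960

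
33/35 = 33/35  =  0.94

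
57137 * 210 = 11998770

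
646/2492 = 323/1246=0.26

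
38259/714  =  53+139/238 = 53.58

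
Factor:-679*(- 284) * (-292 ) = - 56308112 = -  2^4*7^1*71^1*73^1*97^1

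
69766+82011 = 151777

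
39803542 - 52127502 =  - 12323960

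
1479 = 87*17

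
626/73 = 626/73 = 8.58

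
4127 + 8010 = 12137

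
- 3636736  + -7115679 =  - 10752415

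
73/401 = 73/401 = 0.18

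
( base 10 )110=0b1101110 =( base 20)5A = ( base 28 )3q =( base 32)3E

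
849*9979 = 8472171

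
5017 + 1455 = 6472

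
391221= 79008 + 312213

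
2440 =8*305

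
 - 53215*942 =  - 50128530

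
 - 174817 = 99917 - 274734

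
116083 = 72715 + 43368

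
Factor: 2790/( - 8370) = -1/3 = - 3^( - 1) 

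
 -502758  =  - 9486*53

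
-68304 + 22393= - 45911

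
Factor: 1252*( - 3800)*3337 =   -  15876111200 = - 2^5*5^2*19^1*47^1*71^1*313^1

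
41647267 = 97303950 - 55656683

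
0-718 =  - 718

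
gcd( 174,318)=6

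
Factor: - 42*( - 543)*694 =15827364= 2^2*3^2*7^1*181^1*347^1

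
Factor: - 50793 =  - 3^1  *  16931^1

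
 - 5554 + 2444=-3110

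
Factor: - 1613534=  - 2^1*13^1*229^1*271^1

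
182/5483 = 182/5483 = 0.03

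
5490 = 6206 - 716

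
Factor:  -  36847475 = -5^2 * 7^1*210557^1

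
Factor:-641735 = - 5^1*128347^1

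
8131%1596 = 151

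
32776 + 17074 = 49850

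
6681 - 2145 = 4536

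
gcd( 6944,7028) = 28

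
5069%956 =289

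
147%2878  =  147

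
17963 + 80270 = 98233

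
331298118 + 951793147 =1283091265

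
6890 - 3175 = 3715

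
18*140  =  2520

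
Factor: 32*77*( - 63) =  - 155232 =-2^5*3^2*7^2*11^1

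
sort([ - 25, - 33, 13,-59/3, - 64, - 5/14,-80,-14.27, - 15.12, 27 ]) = [ - 80 , - 64, - 33, - 25, - 59/3,- 15.12, - 14.27, - 5/14, 13, 27] 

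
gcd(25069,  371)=53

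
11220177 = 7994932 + 3225245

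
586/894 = 293/447  =  0.66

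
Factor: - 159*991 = -3^1*53^1*991^1=   -157569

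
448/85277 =448/85277  =  0.01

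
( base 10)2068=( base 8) 4024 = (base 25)37I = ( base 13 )c31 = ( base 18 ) 66g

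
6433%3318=3115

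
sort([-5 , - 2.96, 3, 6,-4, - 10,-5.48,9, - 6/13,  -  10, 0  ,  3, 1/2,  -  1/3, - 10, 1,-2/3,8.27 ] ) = [  -  10, - 10 , - 10, - 5.48,-5,-4,-2.96,-2/3, - 6/13, - 1/3 , 0, 1/2, 1, 3, 3, 6, 8.27, 9]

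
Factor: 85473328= 2^4*1759^1*3037^1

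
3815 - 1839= 1976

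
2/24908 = 1/12454 =0.00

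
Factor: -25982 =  - 2^1*11^1 * 1181^1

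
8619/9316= 507/548 = 0.93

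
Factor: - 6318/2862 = -3^2*13^1*53^( - 1 ) = - 117/53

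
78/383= 78/383 = 0.20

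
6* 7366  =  44196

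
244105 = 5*48821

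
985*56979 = 56124315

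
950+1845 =2795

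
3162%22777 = 3162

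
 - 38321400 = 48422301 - 86743701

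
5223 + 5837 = 11060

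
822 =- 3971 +4793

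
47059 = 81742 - 34683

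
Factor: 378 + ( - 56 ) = 2^1 * 7^1 * 23^1 = 322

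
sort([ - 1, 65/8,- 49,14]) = [ - 49 , - 1, 65/8,14 ] 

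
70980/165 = 4732/11 =430.18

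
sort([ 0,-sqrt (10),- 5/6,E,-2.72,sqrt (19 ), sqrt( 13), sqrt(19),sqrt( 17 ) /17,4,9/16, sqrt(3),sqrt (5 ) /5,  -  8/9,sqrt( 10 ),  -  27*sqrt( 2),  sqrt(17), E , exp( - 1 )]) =[-27*sqrt ( 2),  -  sqrt( 10), - 2.72,-8/9,  -  5/6 , 0, sqrt( 17 ) /17,  exp(-1 ), sqrt(5 ) /5,9/16, sqrt (3),E,  E,sqrt(10 ),sqrt(13 ),  4, sqrt( 17),sqrt( 19), sqrt(19 )]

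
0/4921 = 0 = 0.00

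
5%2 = 1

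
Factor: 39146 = 2^1*23^2 * 37^1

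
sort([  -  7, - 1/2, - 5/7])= [ - 7, - 5/7,-1/2] 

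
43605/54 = 1615/2=807.50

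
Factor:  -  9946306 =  - 2^1*131^1*37963^1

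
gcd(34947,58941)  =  9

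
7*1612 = 11284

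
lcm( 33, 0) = 0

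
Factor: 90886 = 2^1*29^1*1567^1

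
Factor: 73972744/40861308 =2^1*3^( - 1)*3405109^(-1)*9246593^1 = 18493186/10215327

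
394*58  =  22852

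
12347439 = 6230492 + 6116947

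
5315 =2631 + 2684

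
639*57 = 36423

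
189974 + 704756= 894730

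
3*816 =2448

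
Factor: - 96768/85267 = -2^9*3^3*13^(-1)*  937^( - 1) = -  13824/12181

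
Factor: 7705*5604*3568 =2^6*3^1*5^1*23^1* 67^1*223^1*467^1 = 154062029760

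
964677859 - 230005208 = 734672651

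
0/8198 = 0  =  0.00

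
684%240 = 204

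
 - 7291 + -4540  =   - 11831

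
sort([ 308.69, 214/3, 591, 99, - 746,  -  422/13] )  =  [ - 746,-422/13, 214/3,99, 308.69, 591]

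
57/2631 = 19/877 = 0.02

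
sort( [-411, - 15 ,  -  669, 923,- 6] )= [ - 669,-411, - 15, - 6, 923 ] 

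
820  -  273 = 547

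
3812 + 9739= 13551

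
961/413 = 2 + 135/413 = 2.33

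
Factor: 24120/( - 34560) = -2^( - 5)*3^( - 1)*67^1 = - 67/96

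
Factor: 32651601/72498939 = 2267^1 * 4801^1*24166313^ (  -  1 )  =  10883867/24166313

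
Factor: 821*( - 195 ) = -3^1*5^1*13^1*821^1 = - 160095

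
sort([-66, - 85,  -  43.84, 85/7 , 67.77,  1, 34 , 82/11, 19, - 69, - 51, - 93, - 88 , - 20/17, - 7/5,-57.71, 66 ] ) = [ -93, - 88, - 85, - 69,  -  66, - 57.71, - 51 , - 43.84, - 7/5, - 20/17, 1, 82/11, 85/7, 19,34, 66, 67.77 ] 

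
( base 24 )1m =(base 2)101110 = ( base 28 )1I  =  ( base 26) 1k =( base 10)46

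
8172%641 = 480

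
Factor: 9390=2^1*3^1*5^1*313^1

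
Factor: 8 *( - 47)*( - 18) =6768 = 2^4*3^2*47^1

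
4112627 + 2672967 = 6785594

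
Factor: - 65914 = -2^1*32957^1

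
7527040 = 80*94088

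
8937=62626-53689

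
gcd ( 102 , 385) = 1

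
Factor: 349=349^1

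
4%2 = 0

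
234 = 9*26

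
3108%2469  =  639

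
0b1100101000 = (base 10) 808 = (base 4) 30220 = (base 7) 2233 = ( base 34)nq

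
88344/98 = 901 + 23/49 = 901.47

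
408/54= 68/9= 7.56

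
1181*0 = 0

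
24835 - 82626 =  -57791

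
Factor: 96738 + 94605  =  191343 = 3^1*63781^1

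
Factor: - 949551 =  - 3^1 * 307^1*1031^1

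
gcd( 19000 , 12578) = 38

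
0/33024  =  0 = 0.00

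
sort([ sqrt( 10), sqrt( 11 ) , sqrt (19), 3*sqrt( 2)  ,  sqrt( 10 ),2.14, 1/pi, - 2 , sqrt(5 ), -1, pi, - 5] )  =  [-5, - 2, - 1, 1/pi,  2.14,sqrt( 5), pi, sqrt( 10), sqrt( 10 ), sqrt( 11 ),3*sqrt(2), sqrt(19)]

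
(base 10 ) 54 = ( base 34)1K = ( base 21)2c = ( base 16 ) 36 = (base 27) 20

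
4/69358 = 2/34679 = 0.00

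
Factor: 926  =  2^1*463^1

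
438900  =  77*5700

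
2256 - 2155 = 101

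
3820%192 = 172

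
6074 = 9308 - 3234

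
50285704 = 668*75278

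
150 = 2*75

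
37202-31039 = 6163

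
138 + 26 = 164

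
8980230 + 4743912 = 13724142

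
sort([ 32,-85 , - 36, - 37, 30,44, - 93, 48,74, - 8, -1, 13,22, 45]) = [ - 93, - 85, -37, - 36,-8,-1, 13, 22,30,32, 44,45, 48,  74 ] 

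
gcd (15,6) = 3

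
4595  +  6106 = 10701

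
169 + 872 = 1041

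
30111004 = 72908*413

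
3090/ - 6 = -515 + 0/1 = -515.00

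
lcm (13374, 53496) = 53496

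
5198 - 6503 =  - 1305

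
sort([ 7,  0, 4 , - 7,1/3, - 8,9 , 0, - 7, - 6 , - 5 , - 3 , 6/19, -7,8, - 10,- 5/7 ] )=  [ -10, - 8, - 7  , - 7, - 7,-6, - 5, - 3, - 5/7 , 0, 0, 6/19,  1/3,4, 7,8 , 9]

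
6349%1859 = 772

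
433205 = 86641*5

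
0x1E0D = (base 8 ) 17015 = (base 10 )7693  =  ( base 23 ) ecb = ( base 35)69s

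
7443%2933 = 1577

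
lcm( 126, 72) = 504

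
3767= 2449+1318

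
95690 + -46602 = 49088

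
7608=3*2536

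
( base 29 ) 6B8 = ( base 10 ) 5373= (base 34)4M1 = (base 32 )57T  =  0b1010011111101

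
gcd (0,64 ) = 64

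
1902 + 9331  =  11233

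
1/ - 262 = -1 + 261/262 = - 0.00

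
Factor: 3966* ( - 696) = - 2760336  =  -2^4*3^2*29^1*661^1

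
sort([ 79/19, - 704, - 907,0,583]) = [ - 907, - 704, 0,79/19,583] 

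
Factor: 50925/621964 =75/916 =2^( - 2) * 3^1*5^2*229^( - 1 ) 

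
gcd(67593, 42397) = 1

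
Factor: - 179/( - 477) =3^( - 2)*53^( - 1)*179^1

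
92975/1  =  92975 = 92975.00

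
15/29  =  15/29 = 0.52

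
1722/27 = 63+7/9 = 63.78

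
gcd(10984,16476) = 5492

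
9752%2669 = 1745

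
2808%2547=261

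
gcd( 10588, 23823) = 2647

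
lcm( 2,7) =14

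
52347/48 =17449/16=1090.56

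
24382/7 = 24382/7 = 3483.14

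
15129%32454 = 15129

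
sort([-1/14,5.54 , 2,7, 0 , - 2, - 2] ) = [ - 2,-2 ,-1/14, 0, 2, 5.54, 7] 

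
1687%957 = 730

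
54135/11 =54135/11=4921.36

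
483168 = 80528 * 6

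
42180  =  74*570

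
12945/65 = 199 + 2/13 = 199.15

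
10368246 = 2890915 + 7477331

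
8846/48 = 184 + 7/24 = 184.29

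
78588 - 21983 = 56605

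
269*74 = 19906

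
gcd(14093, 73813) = 1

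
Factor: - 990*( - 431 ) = 426690 = 2^1*3^2*5^1*11^1*431^1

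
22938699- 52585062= - 29646363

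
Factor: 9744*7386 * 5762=414686438208 = 2^6*3^2 * 7^1*29^1*43^1  *67^1*1231^1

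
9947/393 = 9947/393 = 25.31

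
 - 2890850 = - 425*6802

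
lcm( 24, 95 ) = 2280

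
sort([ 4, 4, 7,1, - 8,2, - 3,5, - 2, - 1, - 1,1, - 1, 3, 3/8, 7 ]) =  [ - 8, - 3 , - 2, - 1, - 1 ,-1,3/8 , 1,  1,2,  3,4,4 , 5,7 , 7] 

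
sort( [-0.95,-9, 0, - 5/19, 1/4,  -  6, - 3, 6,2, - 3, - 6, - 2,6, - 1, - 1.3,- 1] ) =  [ - 9,-6,-6,-3, - 3,  -  2, - 1.3, - 1, - 1,-0.95 , - 5/19,0, 1/4 , 2, 6, 6 ] 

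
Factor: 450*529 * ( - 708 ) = - 168539400 = - 2^3*3^3 *5^2*23^2*59^1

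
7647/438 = 17 + 67/146 = 17.46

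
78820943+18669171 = 97490114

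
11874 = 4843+7031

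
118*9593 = 1131974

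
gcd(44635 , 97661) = 1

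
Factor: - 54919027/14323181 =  - 17^1* 23^( - 1) * 37^ ( - 1) * 16831^ ( - 1)*3230531^1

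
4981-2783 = 2198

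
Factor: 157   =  157^1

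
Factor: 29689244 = 2^2*13^2*37^1*1187^1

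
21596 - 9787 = 11809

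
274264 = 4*68566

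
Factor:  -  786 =  -  2^1*3^1*131^1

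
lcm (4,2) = 4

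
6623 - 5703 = 920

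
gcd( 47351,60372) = 1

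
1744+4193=5937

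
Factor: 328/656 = 1/2= 2^( - 1) 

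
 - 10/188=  - 5/94 = - 0.05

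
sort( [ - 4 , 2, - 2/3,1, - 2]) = [-4, - 2, - 2/3,1 , 2] 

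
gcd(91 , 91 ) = 91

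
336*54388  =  18274368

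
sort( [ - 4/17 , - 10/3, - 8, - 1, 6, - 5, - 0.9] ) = [ - 8,-5, - 10/3, - 1, - 0.9, - 4/17,6]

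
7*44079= 308553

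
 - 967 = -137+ - 830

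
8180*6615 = 54110700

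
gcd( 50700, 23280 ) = 60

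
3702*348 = 1288296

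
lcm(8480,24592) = 245920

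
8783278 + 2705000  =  11488278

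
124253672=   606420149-482166477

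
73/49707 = 73/49707 =0.00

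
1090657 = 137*7961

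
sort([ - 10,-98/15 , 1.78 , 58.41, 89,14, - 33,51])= [  -  33, - 10,- 98/15,1.78, 14,51,58.41,  89]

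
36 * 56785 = 2044260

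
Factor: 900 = 2^2*3^2*5^2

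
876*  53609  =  46961484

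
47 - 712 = -665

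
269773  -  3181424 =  - 2911651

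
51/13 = 3 + 12/13 = 3.92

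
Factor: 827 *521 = 430867 = 521^1* 827^1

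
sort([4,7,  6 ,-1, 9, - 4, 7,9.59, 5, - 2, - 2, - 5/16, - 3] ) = [ -4, - 3, - 2, - 2, - 1, - 5/16, 4,5, 6, 7, 7, 9, 9.59]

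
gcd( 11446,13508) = 2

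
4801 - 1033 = 3768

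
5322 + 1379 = 6701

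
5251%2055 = 1141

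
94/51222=47/25611 = 0.00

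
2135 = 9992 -7857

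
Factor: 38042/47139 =46/57=2^1*3^ ( - 1)*19^( - 1)*23^1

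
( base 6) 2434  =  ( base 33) i4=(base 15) 29d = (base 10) 598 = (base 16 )256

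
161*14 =2254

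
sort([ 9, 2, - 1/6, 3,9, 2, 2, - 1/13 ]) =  [ - 1/6, - 1/13,2, 2, 2, 3 , 9, 9] 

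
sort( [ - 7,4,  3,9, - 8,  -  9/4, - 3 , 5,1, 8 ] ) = [ - 8, - 7,  -  3, - 9/4,1,3,4,  5, 8,9 ]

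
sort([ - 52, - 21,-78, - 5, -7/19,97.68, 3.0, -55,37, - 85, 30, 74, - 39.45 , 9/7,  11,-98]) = [-98, - 85, - 78, - 55, - 52, - 39.45, - 21, - 5, - 7/19, 9/7,3.0, 11, 30, 37, 74,97.68 ] 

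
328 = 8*41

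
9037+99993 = 109030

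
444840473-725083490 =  - 280243017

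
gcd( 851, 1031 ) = 1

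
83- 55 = 28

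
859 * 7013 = 6024167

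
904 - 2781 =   -  1877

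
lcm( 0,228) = 0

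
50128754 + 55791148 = 105919902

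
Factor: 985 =5^1 * 197^1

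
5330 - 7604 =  - 2274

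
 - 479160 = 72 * ( - 6655 )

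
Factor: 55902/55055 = 66/65 = 2^1*3^1*5^( - 1 ) * 11^1*13^(-1 ) 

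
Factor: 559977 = 3^1*11^1*71^1*239^1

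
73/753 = 73/753 = 0.10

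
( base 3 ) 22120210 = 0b1100001110010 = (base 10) 6258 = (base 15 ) 1cc3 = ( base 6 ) 44550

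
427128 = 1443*296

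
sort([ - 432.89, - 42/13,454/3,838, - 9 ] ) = [ - 432.89, - 9 , - 42/13,454/3,838 ] 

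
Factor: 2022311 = 139^1*14549^1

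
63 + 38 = 101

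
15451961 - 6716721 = 8735240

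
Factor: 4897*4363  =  59^1*83^1*4363^1 = 21365611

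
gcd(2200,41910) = 110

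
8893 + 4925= 13818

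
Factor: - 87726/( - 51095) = 2^1*3^1*5^( - 1)*11^( - 1)*929^ ( - 1)*14621^1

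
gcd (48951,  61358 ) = 1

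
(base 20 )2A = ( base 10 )50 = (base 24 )22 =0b110010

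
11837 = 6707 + 5130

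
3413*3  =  10239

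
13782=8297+5485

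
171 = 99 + 72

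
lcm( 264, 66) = 264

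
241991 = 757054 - 515063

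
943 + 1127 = 2070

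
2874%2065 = 809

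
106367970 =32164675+74203295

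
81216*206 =16730496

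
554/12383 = 554/12383 = 0.04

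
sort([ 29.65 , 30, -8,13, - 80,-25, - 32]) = [ - 80, - 32, - 25, - 8,13, 29.65,30]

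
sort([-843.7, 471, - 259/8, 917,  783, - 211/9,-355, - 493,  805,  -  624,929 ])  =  [ - 843.7, - 624, - 493,-355, - 259/8, - 211/9, 471,783 , 805,917, 929 ]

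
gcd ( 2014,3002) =38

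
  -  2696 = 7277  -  9973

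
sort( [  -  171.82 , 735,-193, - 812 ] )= [ - 812, - 193, - 171.82, 735]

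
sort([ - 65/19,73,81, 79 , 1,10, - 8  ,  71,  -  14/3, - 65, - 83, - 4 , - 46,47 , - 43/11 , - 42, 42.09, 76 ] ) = [-83, -65,-46,  -  42, - 8, - 14/3, - 4, - 43/11, - 65/19,  1,  10,42.09,47,  71,73,76, 79,81]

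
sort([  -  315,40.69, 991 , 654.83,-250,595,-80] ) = [-315,- 250, - 80,40.69, 595, 654.83, 991]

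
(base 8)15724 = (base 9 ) 10685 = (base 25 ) b9o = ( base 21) g35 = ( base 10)7124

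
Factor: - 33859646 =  - 2^1 * 29^1 * 47^1 * 12421^1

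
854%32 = 22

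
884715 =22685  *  39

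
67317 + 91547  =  158864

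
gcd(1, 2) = 1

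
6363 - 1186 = 5177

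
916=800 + 116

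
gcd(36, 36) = 36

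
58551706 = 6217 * 9418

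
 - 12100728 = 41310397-53411125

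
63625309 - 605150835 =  - 541525526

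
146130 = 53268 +92862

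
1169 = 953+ 216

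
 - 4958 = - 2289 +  - 2669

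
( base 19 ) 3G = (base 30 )2d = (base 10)73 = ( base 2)1001001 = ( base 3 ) 2201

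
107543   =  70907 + 36636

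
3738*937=3502506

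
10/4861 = 10/4861 = 0.00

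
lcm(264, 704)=2112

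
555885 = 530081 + 25804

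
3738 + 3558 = 7296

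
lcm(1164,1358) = 8148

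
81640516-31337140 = 50303376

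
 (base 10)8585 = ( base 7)34013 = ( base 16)2189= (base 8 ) 20611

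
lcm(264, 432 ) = 4752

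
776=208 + 568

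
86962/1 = 86962 = 86962.00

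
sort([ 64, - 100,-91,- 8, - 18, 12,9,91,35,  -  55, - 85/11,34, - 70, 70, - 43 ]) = [ - 100, - 91 , - 70,  -  55,-43,  -  18,-8,- 85/11, 9,  12, 34,35, 64, 70, 91 ]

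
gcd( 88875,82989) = 9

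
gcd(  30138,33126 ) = 6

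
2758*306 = 843948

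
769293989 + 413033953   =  1182327942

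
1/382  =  1/382 = 0.00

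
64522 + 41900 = 106422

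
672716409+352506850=1025223259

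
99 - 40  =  59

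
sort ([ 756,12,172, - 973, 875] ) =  [ - 973, 12, 172, 756, 875]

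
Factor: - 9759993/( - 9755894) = 2^(  -  1)*3^1*331^( - 1)*1123^1*2897^1*14737^( - 1)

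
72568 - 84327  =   - 11759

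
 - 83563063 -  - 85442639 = 1879576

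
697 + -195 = 502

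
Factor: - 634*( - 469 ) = 297346  =  2^1*7^1 * 67^1 *317^1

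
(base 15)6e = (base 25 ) 44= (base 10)104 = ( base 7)206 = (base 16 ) 68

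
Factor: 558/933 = 186/311 = 2^1 *3^1*31^1 *311^ ( - 1 ) 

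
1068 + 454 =1522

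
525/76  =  525/76 = 6.91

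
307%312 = 307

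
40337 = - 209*(-193 )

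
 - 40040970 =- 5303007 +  - 34737963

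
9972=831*12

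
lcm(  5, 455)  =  455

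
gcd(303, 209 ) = 1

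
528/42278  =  264/21139  =  0.01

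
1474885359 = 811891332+662994027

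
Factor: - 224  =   - 2^5*7^1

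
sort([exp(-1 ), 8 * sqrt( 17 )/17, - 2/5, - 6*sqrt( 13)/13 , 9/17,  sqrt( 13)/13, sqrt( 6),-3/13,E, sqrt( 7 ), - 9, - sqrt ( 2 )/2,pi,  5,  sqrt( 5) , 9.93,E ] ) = [ - 9, - 6*sqrt( 13)/13,-sqrt( 2 ) /2, - 2/5, - 3/13, sqrt ( 13) /13,exp( - 1 ), 9/17, 8*sqrt( 17)/17,  sqrt( 5 ) , sqrt(6),sqrt( 7),  E,E,pi,  5,9.93]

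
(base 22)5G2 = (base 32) 2MM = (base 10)2774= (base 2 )101011010110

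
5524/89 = 62+ 6/89 =62.07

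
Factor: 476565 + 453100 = 929665 = 5^1*11^1*16903^1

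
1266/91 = 13 + 83/91 =13.91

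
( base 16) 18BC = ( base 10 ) 6332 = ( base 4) 1202330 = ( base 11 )4837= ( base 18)119E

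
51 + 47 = 98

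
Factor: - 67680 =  - 2^5*3^2*5^1 * 47^1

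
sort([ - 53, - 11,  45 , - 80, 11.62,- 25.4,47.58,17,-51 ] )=[ - 80, - 53,- 51, - 25.4, - 11,  11.62,17, 45, 47.58]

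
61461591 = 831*73961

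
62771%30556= 1659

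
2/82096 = 1/41048= 0.00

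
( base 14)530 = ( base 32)VU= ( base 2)1111111110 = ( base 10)1022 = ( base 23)1la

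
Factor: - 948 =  - 2^2*3^1*79^1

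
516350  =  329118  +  187232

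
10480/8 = 1310 = 1310.00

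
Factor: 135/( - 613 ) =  - 3^3*5^1*613^ (-1 )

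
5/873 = 5/873 = 0.01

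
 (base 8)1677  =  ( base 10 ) 959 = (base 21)23E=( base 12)67B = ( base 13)58A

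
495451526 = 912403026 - 416951500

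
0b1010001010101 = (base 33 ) 4po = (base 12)3019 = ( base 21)bgi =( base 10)5205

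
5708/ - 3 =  - 5708/3 = -1902.67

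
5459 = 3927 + 1532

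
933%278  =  99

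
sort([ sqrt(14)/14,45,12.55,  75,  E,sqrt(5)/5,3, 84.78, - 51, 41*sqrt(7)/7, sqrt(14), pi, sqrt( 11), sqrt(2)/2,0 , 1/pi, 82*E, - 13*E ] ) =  [-51,-13  *E, 0 , sqrt( 14 )/14,  1/pi, sqrt(5)/5,sqrt( 2)/2, E,3,pi,sqrt(11 ),sqrt ( 14),  12.55,41*sqrt(7) /7 , 45,75,84.78,82*E]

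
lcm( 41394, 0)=0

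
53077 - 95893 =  - 42816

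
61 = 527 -466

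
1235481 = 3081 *401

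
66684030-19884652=46799378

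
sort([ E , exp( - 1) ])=[ exp(-1),E ]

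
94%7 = 3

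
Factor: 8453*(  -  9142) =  - 77277326 = - 2^1*7^1*79^1*107^1 *653^1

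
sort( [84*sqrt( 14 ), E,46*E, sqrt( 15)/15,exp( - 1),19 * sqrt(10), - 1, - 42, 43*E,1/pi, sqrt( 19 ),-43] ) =[ - 43, - 42, - 1,sqrt (15) /15,1/pi, exp(-1 ) , E, sqrt( 19), 19*sqrt( 10 ),  43*E,46*E,84*sqrt( 14)]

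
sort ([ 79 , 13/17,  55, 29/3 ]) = [13/17,29/3, 55,79]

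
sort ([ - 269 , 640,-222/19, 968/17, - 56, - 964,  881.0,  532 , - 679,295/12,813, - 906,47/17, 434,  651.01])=[ - 964,  -  906, - 679, - 269, - 56, - 222/19,47/17,295/12,968/17, 434, 532, 640,651.01, 813,881.0]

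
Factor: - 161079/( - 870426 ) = 2^ ( -1 )*3^( - 6)*199^(-1)*53693^1 = 53693/290142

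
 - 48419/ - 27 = 1793 + 8/27 = 1793.30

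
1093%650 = 443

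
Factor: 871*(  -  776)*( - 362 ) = 244674352 = 2^4 * 13^1*67^1 * 97^1 * 181^1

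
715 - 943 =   -  228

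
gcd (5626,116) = 58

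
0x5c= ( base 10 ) 92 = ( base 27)3B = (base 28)38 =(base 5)332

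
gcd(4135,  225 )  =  5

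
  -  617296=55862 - 673158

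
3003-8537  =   - 5534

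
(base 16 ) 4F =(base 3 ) 2221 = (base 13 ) 61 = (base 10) 79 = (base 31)2H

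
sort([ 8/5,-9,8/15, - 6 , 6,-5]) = [-9, -6,-5, 8/15,8/5,6 ]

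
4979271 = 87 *57233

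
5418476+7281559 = 12700035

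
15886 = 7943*2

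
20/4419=20/4419 = 0.00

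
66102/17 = 66102/17 = 3888.35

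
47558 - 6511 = 41047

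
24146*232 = 5601872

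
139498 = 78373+61125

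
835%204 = 19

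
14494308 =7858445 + 6635863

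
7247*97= 702959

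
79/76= 1+3/76  =  1.04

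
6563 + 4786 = 11349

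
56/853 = 56/853 = 0.07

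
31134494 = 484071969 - 452937475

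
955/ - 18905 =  - 1 + 3590/3781 = - 0.05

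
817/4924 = 817/4924 = 0.17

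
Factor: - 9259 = -47^1*197^1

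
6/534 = 1/89=0.01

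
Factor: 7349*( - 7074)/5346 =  - 962719/99= -3^( - 2) *11^(-1) * 131^1*7349^1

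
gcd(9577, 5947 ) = 1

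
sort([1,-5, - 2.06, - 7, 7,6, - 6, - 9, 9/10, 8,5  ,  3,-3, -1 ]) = [ -9 ,- 7, - 6, - 5, - 3, - 2.06, -1, 9/10,1,3,5, 6, 7,8]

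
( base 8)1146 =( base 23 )13g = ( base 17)222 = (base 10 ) 614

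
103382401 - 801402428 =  - 698020027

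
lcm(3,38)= 114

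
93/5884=93/5884 = 0.02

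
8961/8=1120 + 1/8=1120.12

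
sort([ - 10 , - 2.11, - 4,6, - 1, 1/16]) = [ - 10,-4,-2.11, - 1,1/16,  6] 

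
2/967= 2/967 = 0.00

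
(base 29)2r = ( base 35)2F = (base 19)49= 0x55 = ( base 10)85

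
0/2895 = 0 = 0.00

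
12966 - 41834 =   -  28868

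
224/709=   224/709 =0.32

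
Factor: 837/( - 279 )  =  -3= -3^1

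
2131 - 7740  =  - 5609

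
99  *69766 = 6906834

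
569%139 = 13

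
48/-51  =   - 1 + 1/17= -  0.94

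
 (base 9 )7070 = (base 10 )5166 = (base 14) 1C50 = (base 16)142e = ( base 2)1010000101110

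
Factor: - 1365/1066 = -2^( - 1)*3^1 * 5^1 *7^1 * 41^( - 1 ) = - 105/82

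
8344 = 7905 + 439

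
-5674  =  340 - 6014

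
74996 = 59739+15257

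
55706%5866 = 2912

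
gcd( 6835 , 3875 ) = 5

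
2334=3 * 778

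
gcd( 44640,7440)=7440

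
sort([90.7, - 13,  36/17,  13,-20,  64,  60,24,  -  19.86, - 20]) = [ - 20, - 20,- 19.86 , - 13 , 36/17 , 13, 24,60,64 , 90.7 ] 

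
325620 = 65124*5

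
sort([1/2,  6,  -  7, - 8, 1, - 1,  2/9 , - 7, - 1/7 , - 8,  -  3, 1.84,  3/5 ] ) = [ - 8, - 8 , - 7, - 7 , - 3,-1, - 1/7, 2/9,1/2,3/5,  1,  1.84,6]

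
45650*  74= 3378100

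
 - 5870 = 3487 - 9357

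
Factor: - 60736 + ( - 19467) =- 80203 =- 139^1*577^1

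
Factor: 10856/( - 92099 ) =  - 2^3 * 7^(-1 )*23^1*223^( - 1 ) = -184/1561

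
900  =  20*45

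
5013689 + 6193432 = 11207121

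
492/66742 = 246/33371 = 0.01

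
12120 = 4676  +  7444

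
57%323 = 57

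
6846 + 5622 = 12468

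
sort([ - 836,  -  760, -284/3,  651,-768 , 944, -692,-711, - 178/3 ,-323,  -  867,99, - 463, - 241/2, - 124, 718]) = [ - 867 ,-836, -768, - 760, - 711, - 692, - 463,  -  323,-124,- 241/2, - 284/3,-178/3, 99,651, 718,944]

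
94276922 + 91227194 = 185504116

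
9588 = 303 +9285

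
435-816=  - 381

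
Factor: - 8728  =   - 2^3*1091^1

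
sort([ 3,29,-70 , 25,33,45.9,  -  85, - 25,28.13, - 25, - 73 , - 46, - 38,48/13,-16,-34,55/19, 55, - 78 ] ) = [ - 85, - 78, - 73, - 70, - 46, - 38,- 34,-25,-25 , - 16, 55/19 , 3,48/13, 25,28.13, 29, 33,45.9,55]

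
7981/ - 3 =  - 2661 + 2/3 = -2660.33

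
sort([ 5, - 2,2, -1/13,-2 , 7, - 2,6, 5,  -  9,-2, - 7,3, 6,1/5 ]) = [ - 9, - 7,-2, - 2,-2, - 2,-1/13, 1/5,2,3,5,5,6,6, 7] 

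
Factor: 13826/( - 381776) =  - 31/856 = -  2^ (  -  3) * 31^1*107^(  -  1 ) 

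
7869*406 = 3194814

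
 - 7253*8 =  - 58024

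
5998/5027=1+971/5027 = 1.19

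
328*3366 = 1104048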